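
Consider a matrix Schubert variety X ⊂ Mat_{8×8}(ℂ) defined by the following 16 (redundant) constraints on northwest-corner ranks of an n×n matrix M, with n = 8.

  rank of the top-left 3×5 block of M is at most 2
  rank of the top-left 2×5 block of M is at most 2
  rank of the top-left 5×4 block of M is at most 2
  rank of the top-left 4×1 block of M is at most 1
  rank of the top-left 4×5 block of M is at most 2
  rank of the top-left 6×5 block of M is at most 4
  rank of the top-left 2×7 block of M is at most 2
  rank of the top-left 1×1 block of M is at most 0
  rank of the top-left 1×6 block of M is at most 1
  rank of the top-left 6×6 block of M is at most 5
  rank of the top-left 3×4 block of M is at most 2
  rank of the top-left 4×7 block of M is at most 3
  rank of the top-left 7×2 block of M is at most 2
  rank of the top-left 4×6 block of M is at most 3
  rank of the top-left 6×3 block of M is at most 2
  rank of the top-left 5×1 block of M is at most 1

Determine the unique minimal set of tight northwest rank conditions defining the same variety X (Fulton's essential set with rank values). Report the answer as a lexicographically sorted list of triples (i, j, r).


Recovering R(i,j) via the rank-extension bound from the 16 conditions:

  R[1]: 0, 1, 1, 1, 1, 1, 1, 1
  R[2]: 1, 2, 2, 2, 2, 2, 2, 2
  R[3]: 1, 2, 2, 2, 2, 3, 3, 3
  R[4]: 1, 2, 2, 2, 2, 3, 3, 4
  R[5]: 1, 2, 2, 2, 3, 4, 4, 5
  R[6]: 1, 2, 2, 3, 4, 5, 5, 6
  R[7]: 1, 2, 3, 4, 5, 6, 6, 7
  R[8]: 1, 2, 3, 4, 5, 6, 7, 8

so w = (2, 1, 6, 8, 5, 4, 3, 7).

ℓ(w)=11; the 5 essential cells (i,j,r):

[(1, 1, 0), (4, 5, 2), (4, 7, 3), (5, 4, 2), (6, 3, 2)]


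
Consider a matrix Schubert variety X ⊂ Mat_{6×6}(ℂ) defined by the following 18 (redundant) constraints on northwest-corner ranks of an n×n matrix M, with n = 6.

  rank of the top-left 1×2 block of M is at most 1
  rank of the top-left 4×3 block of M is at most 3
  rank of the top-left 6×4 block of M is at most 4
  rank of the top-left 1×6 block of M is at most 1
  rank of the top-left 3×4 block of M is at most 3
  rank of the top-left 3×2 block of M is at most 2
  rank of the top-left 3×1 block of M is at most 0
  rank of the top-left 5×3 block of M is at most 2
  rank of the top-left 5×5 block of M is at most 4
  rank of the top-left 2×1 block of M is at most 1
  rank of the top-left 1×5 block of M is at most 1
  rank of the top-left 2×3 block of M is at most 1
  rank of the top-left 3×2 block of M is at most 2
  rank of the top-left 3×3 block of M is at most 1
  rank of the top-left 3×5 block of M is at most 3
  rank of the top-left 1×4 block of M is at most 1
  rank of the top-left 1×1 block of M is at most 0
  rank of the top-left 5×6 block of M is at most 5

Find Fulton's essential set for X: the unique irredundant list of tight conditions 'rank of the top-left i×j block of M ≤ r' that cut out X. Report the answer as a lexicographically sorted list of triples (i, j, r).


Computing R[i][j] = min implied NW-rank bound (n=6, 18 conditions):

  row 1: 0 1 1 1 1 1
  row 2: 0 1 1 2 2 2
  row 3: 0 1 1 2 3 3
  row 4: 1 2 2 3 4 4
  row 5: 1 2 2 3 4 5
  row 6: 1 2 3 4 5 6

giving w = (2, 4, 5, 1, 6, 3) via Δ²R.

D(w) has 6 cells with 3 SE-corners; essential set:

[(3, 1, 0), (3, 3, 1), (5, 3, 2)]


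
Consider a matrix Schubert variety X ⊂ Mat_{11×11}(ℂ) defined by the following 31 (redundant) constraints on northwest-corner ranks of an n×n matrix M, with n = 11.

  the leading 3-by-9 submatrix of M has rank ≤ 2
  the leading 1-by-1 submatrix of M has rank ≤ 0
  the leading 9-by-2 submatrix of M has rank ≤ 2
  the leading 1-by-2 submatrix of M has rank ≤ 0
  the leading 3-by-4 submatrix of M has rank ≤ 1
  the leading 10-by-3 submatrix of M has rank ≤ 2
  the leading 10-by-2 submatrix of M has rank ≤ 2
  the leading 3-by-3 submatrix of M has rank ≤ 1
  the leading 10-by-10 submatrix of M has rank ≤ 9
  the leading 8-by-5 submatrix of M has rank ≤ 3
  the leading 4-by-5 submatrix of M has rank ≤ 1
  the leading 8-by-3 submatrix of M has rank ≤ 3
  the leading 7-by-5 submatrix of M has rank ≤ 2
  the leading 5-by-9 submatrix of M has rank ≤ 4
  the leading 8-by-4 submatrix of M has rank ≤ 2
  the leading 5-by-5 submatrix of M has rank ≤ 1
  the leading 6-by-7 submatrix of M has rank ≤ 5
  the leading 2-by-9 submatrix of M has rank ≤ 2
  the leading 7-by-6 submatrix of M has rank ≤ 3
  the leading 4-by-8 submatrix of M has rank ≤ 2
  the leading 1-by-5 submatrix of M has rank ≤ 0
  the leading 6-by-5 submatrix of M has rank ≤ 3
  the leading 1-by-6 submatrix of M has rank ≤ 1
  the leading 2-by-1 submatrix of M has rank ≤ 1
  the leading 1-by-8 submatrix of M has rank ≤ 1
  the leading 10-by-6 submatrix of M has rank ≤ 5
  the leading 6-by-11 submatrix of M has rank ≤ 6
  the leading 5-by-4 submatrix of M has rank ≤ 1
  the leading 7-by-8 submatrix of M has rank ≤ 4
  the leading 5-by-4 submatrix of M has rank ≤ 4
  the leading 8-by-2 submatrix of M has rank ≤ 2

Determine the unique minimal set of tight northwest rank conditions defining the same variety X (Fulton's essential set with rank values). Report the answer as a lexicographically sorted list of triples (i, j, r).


Recovering R(i,j) via the rank-extension bound from the 31 conditions:

  row 1: 0, 0, 0, 0, 0, 1, 1, 1, 1, 1, 1
  row 2: 1, 1, 1, 1, 1, 2, 2, 2, 2, 2, 2
  row 3: 1, 1, 1, 1, 1, 2, 2, 2, 2, 3, 3
  row 4: 1, 1, 1, 1, 1, 2, 2, 2, 3, 4, 4
  row 5: 1, 1, 1, 1, 1, 2, 3, 3, 4, 5, 5
  row 6: 1, 2, 2, 2, 2, 3, 4, 4, 5, 6, 6
  row 7: 1, 2, 2, 2, 2, 3, 4, 4, 5, 6, 7
  row 8: 1, 2, 2, 2, 3, 4, 5, 5, 6, 7, 8
  row 9: 1, 2, 2, 3, 4, 5, 6, 6, 7, 8, 9
  row 10: 1, 2, 2, 3, 4, 5, 6, 7, 8, 9, 10
  row 11: 1, 2, 3, 4, 5, 6, 7, 8, 9, 10, 11

the unique w with this rank table is (6, 1, 10, 9, 7, 2, 11, 5, 4, 8, 3).

8 SE-corners of the 30-cell Rothe diagram give Ess(w):

[(1, 5, 0), (3, 9, 2), (4, 8, 2), (5, 5, 1), (7, 5, 2), (7, 8, 4), (8, 4, 2), (10, 3, 2)]


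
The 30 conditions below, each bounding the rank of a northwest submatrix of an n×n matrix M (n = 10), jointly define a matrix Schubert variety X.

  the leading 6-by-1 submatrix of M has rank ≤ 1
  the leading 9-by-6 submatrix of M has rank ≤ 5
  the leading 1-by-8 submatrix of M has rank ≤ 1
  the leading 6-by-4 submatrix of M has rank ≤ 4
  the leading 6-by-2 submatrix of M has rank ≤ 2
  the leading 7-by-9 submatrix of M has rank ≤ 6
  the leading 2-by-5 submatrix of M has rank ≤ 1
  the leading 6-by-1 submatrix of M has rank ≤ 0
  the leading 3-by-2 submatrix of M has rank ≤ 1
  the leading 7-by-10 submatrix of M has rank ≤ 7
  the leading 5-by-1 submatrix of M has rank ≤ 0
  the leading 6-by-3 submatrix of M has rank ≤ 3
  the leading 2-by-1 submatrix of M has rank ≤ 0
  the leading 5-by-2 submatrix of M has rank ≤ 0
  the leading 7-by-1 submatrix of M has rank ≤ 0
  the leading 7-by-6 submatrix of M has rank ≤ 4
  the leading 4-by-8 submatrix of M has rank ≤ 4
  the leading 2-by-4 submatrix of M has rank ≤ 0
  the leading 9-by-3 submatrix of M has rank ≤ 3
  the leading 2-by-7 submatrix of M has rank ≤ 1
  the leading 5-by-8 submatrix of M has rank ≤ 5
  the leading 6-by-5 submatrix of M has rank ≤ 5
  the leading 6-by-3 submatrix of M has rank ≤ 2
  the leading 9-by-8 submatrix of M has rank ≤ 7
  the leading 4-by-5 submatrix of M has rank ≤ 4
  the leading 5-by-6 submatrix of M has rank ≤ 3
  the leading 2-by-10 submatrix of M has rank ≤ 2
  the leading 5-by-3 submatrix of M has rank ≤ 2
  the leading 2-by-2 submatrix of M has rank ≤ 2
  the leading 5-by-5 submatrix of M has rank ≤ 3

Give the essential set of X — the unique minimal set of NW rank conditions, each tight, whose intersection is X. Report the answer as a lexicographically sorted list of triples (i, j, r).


Reconstructing r_w from the 30 given conditions:

  row 1: 0  0  0  0  1  1  1  1  1  1
  row 2: 0  0  0  0  1  1  1  2  2  2
  row 3: 0  0  1  1  2  2  2  3  3  3
  row 4: 0  0  1  2  3  3  3  4  4  4
  row 5: 0  0  1  2  3  3  4  5  5  5
  row 6: 0  1  2  3  4  4  5  6  6  6
  row 7: 0  1  2  3  4  4  5  6  6  7
  row 8: 1  2  3  4  5  5  6  7  7  8
  row 9: 1  2  3  4  5  5  6  7  8  9
  row 10: 1  2  3  4  5  6  7  8  9  10

giving w = (5, 8, 3, 4, 7, 2, 10, 1, 9, 6) via Δ²R.

Fulton essential set (8 of the 22 Rothe cells):

[(2, 4, 0), (2, 7, 1), (5, 2, 0), (5, 6, 3), (7, 1, 0), (7, 6, 4), (7, 9, 6), (9, 6, 5)]


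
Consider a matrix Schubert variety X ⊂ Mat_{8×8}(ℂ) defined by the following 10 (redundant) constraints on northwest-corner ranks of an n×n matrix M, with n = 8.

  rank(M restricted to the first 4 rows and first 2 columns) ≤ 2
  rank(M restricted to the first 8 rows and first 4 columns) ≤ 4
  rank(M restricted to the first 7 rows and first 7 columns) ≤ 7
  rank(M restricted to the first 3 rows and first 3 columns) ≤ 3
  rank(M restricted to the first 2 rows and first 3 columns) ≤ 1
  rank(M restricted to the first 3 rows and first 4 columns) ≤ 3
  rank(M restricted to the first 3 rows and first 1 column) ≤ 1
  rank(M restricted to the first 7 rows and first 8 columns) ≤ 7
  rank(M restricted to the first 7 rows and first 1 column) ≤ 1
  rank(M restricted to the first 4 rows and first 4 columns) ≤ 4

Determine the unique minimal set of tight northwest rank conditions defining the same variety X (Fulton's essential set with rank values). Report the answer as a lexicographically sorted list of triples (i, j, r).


Rank table r_w(8×8) implied by the 10 constraints:

  row 1: 1, 1, 1, 1, 1, 1, 1, 1
  row 2: 1, 1, 1, 2, 2, 2, 2, 2
  row 3: 1, 2, 2, 3, 3, 3, 3, 3
  row 4: 1, 2, 3, 4, 4, 4, 4, 4
  row 5: 1, 2, 3, 4, 5, 5, 5, 5
  row 6: 1, 2, 3, 4, 5, 6, 6, 6
  row 7: 1, 2, 3, 4, 5, 6, 7, 7
  row 8: 1, 2, 3, 4, 5, 6, 7, 8

giving w = (1, 4, 2, 3, 5, 6, 7, 8) via Δ²R.

D(w) has 2 cells with 1 SE-corner; essential set:

[(2, 3, 1)]


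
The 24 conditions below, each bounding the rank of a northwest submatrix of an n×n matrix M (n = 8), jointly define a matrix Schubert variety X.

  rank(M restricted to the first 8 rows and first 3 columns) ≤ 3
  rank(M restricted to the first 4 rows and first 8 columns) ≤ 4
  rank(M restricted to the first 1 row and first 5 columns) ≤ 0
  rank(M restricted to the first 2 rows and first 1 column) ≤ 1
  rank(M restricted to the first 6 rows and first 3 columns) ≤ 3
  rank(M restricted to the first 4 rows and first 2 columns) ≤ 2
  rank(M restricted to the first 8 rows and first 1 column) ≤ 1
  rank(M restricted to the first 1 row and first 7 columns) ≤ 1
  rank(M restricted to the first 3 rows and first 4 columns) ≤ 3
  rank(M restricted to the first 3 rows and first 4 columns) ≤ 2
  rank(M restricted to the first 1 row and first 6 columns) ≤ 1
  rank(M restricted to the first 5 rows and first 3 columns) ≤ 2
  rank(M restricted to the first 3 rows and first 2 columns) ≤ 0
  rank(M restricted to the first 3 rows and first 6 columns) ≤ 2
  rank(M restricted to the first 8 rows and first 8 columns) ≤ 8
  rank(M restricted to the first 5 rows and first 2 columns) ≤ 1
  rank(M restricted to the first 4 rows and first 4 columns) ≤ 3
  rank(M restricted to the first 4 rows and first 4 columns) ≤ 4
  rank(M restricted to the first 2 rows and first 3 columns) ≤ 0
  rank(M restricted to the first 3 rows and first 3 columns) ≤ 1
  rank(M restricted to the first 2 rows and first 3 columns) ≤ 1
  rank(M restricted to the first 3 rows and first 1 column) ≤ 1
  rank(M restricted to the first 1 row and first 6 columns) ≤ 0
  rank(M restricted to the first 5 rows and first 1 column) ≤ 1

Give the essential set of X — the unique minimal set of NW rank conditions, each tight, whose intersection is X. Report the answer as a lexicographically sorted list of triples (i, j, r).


Computing R[i][j] = min implied NW-rank bound (n=8, 24 conditions):

  R[1]: 0 | 0 | 0 | 0 | 0 | 0 | 1 | 1
  R[2]: 0 | 0 | 0 | 1 | 1 | 1 | 2 | 2
  R[3]: 0 | 0 | 1 | 2 | 2 | 2 | 3 | 3
  R[4]: 1 | 1 | 2 | 3 | 3 | 3 | 4 | 4
  R[5]: 1 | 1 | 2 | 3 | 4 | 4 | 5 | 5
  R[6]: 1 | 2 | 3 | 4 | 5 | 5 | 6 | 6
  R[7]: 1 | 2 | 3 | 4 | 5 | 6 | 7 | 7
  R[8]: 1 | 2 | 3 | 4 | 5 | 6 | 7 | 8

reading off 1-entries of Δ²R: w = (7, 4, 3, 1, 5, 2, 6, 8).

Fulton essential set (4 of the 12 Rothe cells):

[(1, 6, 0), (2, 3, 0), (3, 2, 0), (5, 2, 1)]


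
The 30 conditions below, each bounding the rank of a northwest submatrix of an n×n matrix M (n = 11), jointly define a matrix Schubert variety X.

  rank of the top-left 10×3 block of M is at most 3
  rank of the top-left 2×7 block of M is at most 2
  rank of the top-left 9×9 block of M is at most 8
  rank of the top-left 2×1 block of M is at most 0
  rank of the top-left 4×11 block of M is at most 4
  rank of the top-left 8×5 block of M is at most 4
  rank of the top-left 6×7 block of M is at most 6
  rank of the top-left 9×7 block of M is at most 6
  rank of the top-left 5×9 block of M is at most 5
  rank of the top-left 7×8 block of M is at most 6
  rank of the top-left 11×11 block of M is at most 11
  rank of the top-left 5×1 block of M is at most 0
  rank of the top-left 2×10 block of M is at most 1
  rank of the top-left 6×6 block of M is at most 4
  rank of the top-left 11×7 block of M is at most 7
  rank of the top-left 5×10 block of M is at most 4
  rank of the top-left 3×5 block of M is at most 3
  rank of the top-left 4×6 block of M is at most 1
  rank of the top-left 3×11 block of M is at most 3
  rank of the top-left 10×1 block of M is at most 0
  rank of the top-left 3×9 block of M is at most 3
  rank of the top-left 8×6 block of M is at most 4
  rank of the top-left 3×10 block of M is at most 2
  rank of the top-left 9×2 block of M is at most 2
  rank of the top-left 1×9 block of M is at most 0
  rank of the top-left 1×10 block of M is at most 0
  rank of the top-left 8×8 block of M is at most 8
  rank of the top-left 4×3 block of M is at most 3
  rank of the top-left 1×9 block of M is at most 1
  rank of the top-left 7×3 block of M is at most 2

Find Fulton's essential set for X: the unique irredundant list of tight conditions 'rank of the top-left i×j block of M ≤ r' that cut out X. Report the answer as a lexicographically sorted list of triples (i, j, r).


Reconstructing r_w from the 30 given conditions:

  i=1: 0 0 0 0 0 0 0 0 0 0 1
  i=2: 0 1 1 1 1 1 1 1 1 1 2
  i=3: 0 1 1 1 1 1 2 2 2 2 3
  i=4: 0 1 1 1 1 1 2 3 3 3 4
  i=5: 0 1 2 2 2 2 3 4 4 4 5
  i=6: 0 1 2 3 3 3 4 5 5 5 6
  i=7: 0 1 2 3 4 4 5 6 6 6 7
  i=8: 0 1 2 3 4 4 5 6 7 7 8
  i=9: 0 1 2 3 4 5 6 7 8 8 9
  i=10: 0 1 2 3 4 5 6 7 8 9 10
  i=11: 1 2 3 4 5 6 7 8 9 10 11

second differences of R give the permutation w = (11, 2, 7, 8, 3, 4, 5, 9, 6, 10, 1).

Rothe diagram D(w) (28 cells), 4 SE-corners (essential conditions):

[(1, 10, 0), (4, 6, 1), (8, 6, 4), (10, 1, 0)]


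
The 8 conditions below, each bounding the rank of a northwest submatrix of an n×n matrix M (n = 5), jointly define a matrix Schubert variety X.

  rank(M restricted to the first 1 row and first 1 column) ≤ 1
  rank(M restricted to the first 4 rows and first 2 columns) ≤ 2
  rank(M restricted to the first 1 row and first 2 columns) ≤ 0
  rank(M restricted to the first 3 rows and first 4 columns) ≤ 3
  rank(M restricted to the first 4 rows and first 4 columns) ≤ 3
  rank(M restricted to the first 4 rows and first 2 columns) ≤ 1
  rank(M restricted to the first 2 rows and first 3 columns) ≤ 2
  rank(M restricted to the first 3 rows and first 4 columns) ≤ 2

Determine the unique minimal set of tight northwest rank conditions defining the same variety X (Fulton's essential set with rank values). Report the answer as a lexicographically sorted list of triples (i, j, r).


Propagating the 8 rank bounds to every northwest block:

  R[1]: 0, 0, 1, 1, 1
  R[2]: 1, 1, 2, 2, 2
  R[3]: 1, 1, 2, 2, 3
  R[4]: 1, 1, 2, 3, 4
  R[5]: 1, 2, 3, 4, 5

second differences of R give the permutation w = (3, 1, 5, 4, 2).

3 SE-corners of the 5-cell Rothe diagram give Ess(w):

[(1, 2, 0), (3, 4, 2), (4, 2, 1)]


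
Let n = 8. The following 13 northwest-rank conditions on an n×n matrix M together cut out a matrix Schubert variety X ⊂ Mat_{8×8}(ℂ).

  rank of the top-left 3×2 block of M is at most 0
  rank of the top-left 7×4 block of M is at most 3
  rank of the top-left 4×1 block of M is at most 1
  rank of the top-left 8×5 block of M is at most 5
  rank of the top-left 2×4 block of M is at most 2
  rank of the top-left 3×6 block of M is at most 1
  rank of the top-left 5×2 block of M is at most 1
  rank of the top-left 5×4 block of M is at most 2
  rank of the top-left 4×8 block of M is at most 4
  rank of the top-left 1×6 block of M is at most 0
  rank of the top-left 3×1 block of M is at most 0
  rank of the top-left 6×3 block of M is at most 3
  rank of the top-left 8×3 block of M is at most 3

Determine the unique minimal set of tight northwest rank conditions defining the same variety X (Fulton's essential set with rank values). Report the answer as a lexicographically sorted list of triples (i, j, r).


Recovering R(i,j) via the rank-extension bound from the 13 conditions:

  row 1: 0 | 0 | 0 | 0 | 0 | 0 | 1 | 1
  row 2: 0 | 0 | 1 | 1 | 1 | 1 | 2 | 2
  row 3: 0 | 0 | 1 | 1 | 1 | 1 | 2 | 3
  row 4: 1 | 1 | 2 | 2 | 2 | 2 | 3 | 4
  row 5: 1 | 1 | 2 | 2 | 3 | 3 | 4 | 5
  row 6: 1 | 2 | 3 | 3 | 4 | 4 | 5 | 6
  row 7: 1 | 2 | 3 | 3 | 4 | 5 | 6 | 7
  row 8: 1 | 2 | 3 | 4 | 5 | 6 | 7 | 8

giving w = (7, 3, 8, 1, 5, 2, 6, 4) via Δ²R.

Fulton essential set (6 of the 16 Rothe cells):

[(1, 6, 0), (3, 2, 0), (3, 6, 1), (5, 2, 1), (5, 4, 2), (7, 4, 3)]


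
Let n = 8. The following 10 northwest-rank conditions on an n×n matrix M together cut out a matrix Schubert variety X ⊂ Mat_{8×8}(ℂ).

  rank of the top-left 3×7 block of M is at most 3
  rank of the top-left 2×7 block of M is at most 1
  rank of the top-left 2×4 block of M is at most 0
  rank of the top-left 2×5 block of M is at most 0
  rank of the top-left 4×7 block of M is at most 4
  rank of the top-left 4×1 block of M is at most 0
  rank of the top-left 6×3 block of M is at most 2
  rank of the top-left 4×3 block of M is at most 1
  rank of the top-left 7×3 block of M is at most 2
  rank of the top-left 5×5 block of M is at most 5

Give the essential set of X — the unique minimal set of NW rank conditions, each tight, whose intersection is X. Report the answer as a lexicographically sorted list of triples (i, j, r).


The tightest implied rank at each (i,j), from the 10 conditions:

  i=1: 0 0 0 0 0 1 1 1
  i=2: 0 0 0 0 0 1 1 2
  i=3: 0 1 1 1 1 2 2 3
  i=4: 0 1 1 2 2 3 3 4
  i=5: 1 2 2 3 3 4 4 5
  i=6: 1 2 2 3 4 5 5 6
  i=7: 1 2 2 3 4 5 6 7
  i=8: 1 2 3 4 5 6 7 8

second differences of R give the permutation w = (6, 8, 2, 4, 1, 5, 7, 3).

5 SE-corners of the 16-cell Rothe diagram give Ess(w):

[(2, 5, 0), (2, 7, 1), (4, 1, 0), (4, 3, 1), (7, 3, 2)]


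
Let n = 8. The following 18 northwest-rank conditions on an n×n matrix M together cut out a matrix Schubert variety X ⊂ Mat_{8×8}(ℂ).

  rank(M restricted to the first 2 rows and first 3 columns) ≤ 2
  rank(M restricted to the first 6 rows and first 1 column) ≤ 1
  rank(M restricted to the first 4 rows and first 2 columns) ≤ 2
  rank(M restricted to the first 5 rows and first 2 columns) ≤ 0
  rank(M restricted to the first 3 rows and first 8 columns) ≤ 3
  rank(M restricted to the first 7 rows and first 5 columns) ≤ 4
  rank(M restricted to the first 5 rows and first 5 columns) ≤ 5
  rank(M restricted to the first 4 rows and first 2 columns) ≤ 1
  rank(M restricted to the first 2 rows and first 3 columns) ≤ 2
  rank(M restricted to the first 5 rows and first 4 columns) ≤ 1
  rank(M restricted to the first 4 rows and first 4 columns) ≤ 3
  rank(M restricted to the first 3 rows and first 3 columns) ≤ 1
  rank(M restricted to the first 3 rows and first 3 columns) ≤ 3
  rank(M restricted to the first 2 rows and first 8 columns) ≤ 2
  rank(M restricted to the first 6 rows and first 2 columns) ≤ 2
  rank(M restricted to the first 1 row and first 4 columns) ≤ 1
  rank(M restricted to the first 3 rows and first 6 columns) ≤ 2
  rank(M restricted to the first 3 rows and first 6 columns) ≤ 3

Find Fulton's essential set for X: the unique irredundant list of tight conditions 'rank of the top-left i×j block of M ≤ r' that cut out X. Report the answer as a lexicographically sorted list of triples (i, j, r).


Computing R[i][j] = min implied NW-rank bound (n=8, 18 conditions):

  row 1: 0 | 0 | 1 | 1 | 1 | 1 | 1 | 1
  row 2: 0 | 0 | 1 | 1 | 2 | 2 | 2 | 2
  row 3: 0 | 0 | 1 | 1 | 2 | 2 | 3 | 3
  row 4: 0 | 0 | 1 | 1 | 2 | 3 | 4 | 4
  row 5: 0 | 0 | 1 | 1 | 2 | 3 | 4 | 5
  row 6: 1 | 1 | 2 | 2 | 3 | 4 | 5 | 6
  row 7: 1 | 2 | 3 | 3 | 4 | 5 | 6 | 7
  row 8: 1 | 2 | 3 | 4 | 5 | 6 | 7 | 8

the unique w with this rank table is (3, 5, 7, 6, 8, 1, 2, 4).

Fulton essential set (3 of the 15 Rothe cells):

[(3, 6, 2), (5, 2, 0), (5, 4, 1)]


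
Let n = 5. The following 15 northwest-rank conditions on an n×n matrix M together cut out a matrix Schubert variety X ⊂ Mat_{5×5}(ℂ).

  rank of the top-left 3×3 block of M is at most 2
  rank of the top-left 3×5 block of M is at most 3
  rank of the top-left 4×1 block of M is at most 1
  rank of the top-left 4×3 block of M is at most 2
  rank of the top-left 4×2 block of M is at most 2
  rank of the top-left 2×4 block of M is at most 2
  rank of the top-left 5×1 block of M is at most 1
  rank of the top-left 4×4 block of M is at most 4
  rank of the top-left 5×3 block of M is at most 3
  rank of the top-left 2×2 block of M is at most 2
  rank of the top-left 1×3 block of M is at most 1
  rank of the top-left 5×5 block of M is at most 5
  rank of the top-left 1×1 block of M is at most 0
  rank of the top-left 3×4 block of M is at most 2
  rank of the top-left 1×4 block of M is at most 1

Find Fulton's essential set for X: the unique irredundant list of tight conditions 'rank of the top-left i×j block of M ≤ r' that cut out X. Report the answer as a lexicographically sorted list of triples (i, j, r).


Rank table r_w(5×5) implied by the 15 constraints:

  row 1: 0, 1, 1, 1, 1
  row 2: 1, 2, 2, 2, 2
  row 3: 1, 2, 2, 2, 3
  row 4: 1, 2, 2, 3, 4
  row 5: 1, 2, 3, 4, 5

second differences of R give the permutation w = (2, 1, 5, 4, 3).

D(w) has 4 cells with 3 SE-corners; essential set:

[(1, 1, 0), (3, 4, 2), (4, 3, 2)]


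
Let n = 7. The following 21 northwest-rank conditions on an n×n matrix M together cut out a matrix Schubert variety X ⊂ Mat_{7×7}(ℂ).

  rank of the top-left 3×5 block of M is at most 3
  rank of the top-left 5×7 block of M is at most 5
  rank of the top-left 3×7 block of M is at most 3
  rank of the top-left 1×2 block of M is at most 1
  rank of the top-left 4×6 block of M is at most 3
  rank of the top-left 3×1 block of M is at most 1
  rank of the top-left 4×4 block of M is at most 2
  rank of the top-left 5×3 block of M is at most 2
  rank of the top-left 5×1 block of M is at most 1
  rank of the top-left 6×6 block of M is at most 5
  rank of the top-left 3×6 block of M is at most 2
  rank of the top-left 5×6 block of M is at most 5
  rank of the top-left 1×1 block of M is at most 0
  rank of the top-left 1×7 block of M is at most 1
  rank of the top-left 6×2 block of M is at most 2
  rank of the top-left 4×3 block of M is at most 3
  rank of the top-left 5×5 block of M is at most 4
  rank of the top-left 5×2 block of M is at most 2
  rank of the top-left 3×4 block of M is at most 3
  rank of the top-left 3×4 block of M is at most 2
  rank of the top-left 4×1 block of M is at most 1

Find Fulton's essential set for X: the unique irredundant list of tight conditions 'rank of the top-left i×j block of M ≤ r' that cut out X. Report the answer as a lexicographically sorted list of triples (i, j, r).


Computing R[i][j] = min implied NW-rank bound (n=7, 21 conditions):

  i=1: 0  1  1  1  1  1  1
  i=2: 1  2  2  2  2  2  2
  i=3: 1  2  2  2  2  2  3
  i=4: 1  2  2  2  3  3  4
  i=5: 1  2  2  3  4  4  5
  i=6: 1  2  3  4  5  5  6
  i=7: 1  2  3  4  5  6  7

the unique w with this rank table is (2, 1, 7, 5, 4, 3, 6).

Rothe diagram D(w) (8 cells), 4 SE-corners (essential conditions):

[(1, 1, 0), (3, 6, 2), (4, 4, 2), (5, 3, 2)]


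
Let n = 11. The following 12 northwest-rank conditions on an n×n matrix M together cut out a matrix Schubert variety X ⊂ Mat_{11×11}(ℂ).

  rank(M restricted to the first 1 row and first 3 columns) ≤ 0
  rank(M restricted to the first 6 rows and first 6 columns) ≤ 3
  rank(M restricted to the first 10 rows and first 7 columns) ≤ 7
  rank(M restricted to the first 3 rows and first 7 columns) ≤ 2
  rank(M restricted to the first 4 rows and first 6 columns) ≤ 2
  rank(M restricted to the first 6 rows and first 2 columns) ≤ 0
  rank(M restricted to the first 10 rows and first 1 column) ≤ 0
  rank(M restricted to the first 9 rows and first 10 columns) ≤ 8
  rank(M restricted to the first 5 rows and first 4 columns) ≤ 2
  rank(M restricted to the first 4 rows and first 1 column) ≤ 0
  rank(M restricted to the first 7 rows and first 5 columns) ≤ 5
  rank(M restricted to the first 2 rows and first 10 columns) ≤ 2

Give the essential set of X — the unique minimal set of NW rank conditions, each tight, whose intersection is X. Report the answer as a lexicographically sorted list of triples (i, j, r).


Computing R[i][j] = min implied NW-rank bound (n=11, 12 conditions):

  0 0 0 1 1 1 1 1 1 1 1
  0 0 1 2 2 2 2 2 2 2 2
  0 0 1 2 2 2 2 3 3 3 3
  0 0 1 2 2 2 3 4 4 4 4
  0 0 1 2 3 3 4 5 5 5 5
  0 0 1 2 3 3 4 5 6 6 6
  0 1 2 3 4 4 5 6 7 7 7
  0 1 2 3 4 5 6 7 8 8 8
  0 1 2 3 4 5 6 7 8 8 9
  0 1 2 3 4 5 6 7 8 9 10
  1 2 3 4 5 6 7 8 9 10 11

the unique w with this rank table is (4, 3, 8, 7, 5, 9, 2, 6, 11, 10, 1).

7 SE-corners of the 24-cell Rothe diagram give Ess(w):

[(1, 3, 0), (3, 7, 2), (4, 6, 2), (6, 2, 0), (6, 6, 3), (9, 10, 8), (10, 1, 0)]


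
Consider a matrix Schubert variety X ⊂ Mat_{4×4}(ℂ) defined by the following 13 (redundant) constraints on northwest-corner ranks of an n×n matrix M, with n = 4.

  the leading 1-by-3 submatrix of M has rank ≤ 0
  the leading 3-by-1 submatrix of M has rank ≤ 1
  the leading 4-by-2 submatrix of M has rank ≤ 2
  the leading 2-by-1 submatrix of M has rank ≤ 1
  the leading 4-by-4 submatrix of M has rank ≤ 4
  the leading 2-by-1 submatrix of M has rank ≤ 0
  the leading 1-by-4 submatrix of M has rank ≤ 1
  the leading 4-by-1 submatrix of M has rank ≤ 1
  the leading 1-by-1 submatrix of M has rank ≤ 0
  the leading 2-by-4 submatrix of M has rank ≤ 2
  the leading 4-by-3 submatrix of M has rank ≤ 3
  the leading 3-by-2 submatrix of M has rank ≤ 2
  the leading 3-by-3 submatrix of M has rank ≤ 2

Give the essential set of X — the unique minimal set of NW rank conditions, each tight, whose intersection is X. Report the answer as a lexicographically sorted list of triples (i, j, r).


Propagating the 13 rank bounds to every northwest block:

  0, 0, 0, 1
  0, 1, 1, 2
  1, 2, 2, 3
  1, 2, 3, 4

second differences of R give the permutation w = (4, 2, 1, 3).

D(w) has 4 cells with 2 SE-corners; essential set:

[(1, 3, 0), (2, 1, 0)]


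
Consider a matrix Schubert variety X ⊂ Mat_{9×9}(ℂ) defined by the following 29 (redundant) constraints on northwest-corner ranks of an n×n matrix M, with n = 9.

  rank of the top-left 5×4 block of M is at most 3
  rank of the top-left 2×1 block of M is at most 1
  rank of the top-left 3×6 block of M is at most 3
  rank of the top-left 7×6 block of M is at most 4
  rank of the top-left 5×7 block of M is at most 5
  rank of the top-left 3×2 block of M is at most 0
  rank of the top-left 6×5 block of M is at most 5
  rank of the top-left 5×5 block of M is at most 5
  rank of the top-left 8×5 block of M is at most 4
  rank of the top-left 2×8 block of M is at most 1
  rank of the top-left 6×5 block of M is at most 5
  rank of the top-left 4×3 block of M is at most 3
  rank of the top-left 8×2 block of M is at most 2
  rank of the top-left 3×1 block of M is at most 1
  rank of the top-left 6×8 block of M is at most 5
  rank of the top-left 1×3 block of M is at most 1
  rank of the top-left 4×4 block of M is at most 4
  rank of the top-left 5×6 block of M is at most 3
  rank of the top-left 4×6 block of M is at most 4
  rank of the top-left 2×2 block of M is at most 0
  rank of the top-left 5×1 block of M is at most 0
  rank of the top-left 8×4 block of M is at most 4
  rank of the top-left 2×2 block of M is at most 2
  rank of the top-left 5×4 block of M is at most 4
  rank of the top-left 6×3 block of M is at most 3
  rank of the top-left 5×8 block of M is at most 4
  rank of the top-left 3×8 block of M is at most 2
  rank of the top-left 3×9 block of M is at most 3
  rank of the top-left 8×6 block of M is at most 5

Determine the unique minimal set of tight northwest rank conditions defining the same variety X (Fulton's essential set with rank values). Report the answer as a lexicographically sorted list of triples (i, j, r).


Recovering R(i,j) via the rank-extension bound from the 29 conditions:

  row 1: 0  0  1  1  1  1  1  1  1
  row 2: 0  0  1  1  1  1  1  1  2
  row 3: 0  0  1  2  2  2  2  2  3
  row 4: 0  1  2  3  3  3  3  3  4
  row 5: 0  1  2  3  3  3  4  4  5
  row 6: 1  2  3  4  4  4  5  5  6
  row 7: 1  2  3  4  4  4  5  6  7
  row 8: 1  2  3  4  4  5  6  7  8
  row 9: 1  2  3  4  5  6  7  8  9

reading off 1-entries of Δ²R: w = (3, 9, 4, 2, 7, 1, 8, 6, 5).

6 SE-corners of the 18-cell Rothe diagram give Ess(w):

[(2, 8, 1), (3, 2, 0), (5, 1, 0), (5, 6, 3), (7, 6, 4), (8, 5, 4)]


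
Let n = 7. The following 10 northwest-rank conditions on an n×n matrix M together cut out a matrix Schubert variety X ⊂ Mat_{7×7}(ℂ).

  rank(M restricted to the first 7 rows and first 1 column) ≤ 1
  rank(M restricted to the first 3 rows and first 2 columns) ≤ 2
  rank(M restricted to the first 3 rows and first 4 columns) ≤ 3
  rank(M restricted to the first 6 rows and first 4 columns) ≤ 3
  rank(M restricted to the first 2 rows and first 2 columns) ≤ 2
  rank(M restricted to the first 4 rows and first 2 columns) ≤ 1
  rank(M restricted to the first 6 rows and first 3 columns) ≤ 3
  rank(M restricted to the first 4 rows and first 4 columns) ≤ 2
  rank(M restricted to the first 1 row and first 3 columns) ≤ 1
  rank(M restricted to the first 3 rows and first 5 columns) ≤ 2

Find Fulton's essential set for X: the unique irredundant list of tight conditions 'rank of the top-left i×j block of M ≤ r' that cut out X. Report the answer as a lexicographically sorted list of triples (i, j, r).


Recovering R(i,j) via the rank-extension bound from the 10 conditions:

  1 | 1 | 1 | 1 | 1 | 1 | 1
  1 | 1 | 2 | 2 | 2 | 2 | 2
  1 | 1 | 2 | 2 | 2 | 3 | 3
  1 | 1 | 2 | 2 | 3 | 4 | 4
  1 | 2 | 3 | 3 | 4 | 5 | 5
  1 | 2 | 3 | 3 | 4 | 5 | 6
  1 | 2 | 3 | 4 | 5 | 6 | 7

second differences of R give the permutation w = (1, 3, 6, 5, 2, 7, 4).

|D(w)|=7, |Ess(w)|=4:

[(3, 5, 2), (4, 2, 1), (4, 4, 2), (6, 4, 3)]


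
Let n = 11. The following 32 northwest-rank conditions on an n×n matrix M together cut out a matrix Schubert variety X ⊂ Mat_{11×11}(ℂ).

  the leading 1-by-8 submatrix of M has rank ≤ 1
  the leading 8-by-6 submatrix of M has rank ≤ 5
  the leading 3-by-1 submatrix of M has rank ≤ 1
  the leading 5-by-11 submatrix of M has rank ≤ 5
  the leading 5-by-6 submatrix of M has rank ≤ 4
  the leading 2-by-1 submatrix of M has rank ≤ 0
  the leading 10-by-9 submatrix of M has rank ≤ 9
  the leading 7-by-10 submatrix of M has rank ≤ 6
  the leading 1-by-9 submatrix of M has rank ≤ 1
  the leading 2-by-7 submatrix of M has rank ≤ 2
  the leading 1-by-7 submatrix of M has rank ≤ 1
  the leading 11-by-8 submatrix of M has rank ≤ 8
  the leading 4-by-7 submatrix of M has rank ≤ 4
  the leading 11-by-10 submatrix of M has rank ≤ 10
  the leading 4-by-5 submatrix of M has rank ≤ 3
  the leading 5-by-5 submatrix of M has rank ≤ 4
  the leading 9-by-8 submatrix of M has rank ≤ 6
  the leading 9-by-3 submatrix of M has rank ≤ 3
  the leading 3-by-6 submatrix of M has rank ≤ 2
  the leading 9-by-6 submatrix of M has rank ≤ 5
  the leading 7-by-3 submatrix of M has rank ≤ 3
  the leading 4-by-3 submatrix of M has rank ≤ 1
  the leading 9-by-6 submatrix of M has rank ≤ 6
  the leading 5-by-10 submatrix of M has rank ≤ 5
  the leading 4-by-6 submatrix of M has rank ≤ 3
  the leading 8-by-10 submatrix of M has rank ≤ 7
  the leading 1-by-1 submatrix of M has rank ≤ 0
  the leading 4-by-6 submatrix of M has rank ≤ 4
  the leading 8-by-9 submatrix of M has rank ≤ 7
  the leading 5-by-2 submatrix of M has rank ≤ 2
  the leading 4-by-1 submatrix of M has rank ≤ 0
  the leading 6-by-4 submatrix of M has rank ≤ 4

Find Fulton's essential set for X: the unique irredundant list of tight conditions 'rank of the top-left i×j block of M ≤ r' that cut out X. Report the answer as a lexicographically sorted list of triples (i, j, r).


The tightest implied rank at each (i,j), from the 32 conditions:

  R[1]: 0 1 1 1 1 1 1 1 1 1 1
  R[2]: 0 1 1 2 2 2 2 2 2 2 2
  R[3]: 0 1 1 2 2 2 3 3 3 3 3
  R[4]: 0 1 1 2 3 3 4 4 4 4 4
  R[5]: 1 2 2 3 4 4 5 5 5 5 5
  R[6]: 1 2 3 4 5 5 6 6 6 6 6
  R[7]: 1 2 3 4 5 5 6 6 6 6 7
  R[8]: 1 2 3 4 5 5 6 6 7 7 8
  R[9]: 1 2 3 4 5 5 6 6 7 8 9
  R[10]: 1 2 3 4 5 6 7 7 8 9 10
  R[11]: 1 2 3 4 5 6 7 8 9 10 11

the unique w with this rank table is (2, 4, 7, 5, 1, 3, 11, 9, 10, 6, 8).

ℓ(w)=17; the 6 essential cells (i,j,r):

[(3, 6, 2), (4, 1, 0), (4, 3, 1), (7, 10, 6), (9, 6, 5), (9, 8, 6)]


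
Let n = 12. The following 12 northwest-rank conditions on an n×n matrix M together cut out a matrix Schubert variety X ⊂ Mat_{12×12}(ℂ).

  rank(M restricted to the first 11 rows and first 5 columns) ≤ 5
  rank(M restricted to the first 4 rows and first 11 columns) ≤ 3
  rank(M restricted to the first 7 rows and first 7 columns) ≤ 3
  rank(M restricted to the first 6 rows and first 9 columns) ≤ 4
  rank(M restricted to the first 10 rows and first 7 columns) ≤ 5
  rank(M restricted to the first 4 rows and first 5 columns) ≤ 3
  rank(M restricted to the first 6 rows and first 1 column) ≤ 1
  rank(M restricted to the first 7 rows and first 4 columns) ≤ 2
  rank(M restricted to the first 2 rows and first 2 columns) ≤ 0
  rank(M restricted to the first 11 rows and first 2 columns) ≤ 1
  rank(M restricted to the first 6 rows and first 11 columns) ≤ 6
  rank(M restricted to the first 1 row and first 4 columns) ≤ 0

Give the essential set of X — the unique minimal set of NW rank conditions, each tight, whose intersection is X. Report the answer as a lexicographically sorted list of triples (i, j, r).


Rank table r_w(12×12) implied by the 12 constraints:

  R[1]: 0  0  0  0  1  1  1  1  1  1  1  1
  R[2]: 0  0  1  1  2  2  2  2  2  2  2  2
  R[3]: 1  1  2  2  3  3  3  3  3  3  3  3
  R[4]: 1  1  2  2  3  3  3  3  3  3  3  4
  R[5]: 1  1  2  2  3  3  3  4  4  4  4  5
  R[6]: 1  1  2  2  3  3  3  4  4  5  5  6
  R[7]: 1  1  2  2  3  3  3  4  5  6  6  7
  R[8]: 1  1  2  3  4  4  4  5  6  7  7  8
  R[9]: 1  1  2  3  4  5  5  6  7  8  8  9
  R[10]: 1  1  2  3  4  5  5  6  7  8  9  10
  R[11]: 1  1  2  3  4  5  6  7  8  9  10  11
  R[12]: 1  2  3  4  5  6  7  8  9  10  11  12

second differences of R give the permutation w = (5, 3, 1, 12, 8, 10, 9, 4, 6, 11, 7, 2).

|D(w)|=32, |Ess(w)|=8:

[(1, 4, 0), (2, 2, 0), (4, 11, 3), (6, 9, 4), (7, 4, 2), (7, 7, 3), (10, 7, 5), (11, 2, 1)]


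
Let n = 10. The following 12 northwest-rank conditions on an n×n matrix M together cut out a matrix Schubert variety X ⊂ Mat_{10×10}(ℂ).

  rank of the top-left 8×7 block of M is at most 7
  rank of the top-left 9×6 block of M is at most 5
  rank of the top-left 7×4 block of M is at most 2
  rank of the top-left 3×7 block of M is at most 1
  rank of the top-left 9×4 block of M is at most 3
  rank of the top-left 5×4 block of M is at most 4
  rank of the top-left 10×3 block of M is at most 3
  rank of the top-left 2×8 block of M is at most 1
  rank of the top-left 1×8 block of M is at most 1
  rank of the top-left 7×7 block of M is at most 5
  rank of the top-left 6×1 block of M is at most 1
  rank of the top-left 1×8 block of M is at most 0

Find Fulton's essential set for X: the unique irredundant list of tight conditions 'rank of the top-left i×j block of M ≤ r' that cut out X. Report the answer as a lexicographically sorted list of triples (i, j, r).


Reconstructing r_w from the 12 given conditions:

  row 1: 0  0  0  0  0  0  0  0  1  1
  row 2: 1  1  1  1  1  1  1  1  2  2
  row 3: 1  1  1  1  1  1  1  2  3  3
  row 4: 1  2  2  2  2  2  2  3  4  4
  row 5: 1  2  2  2  3  3  3  4  5  5
  row 6: 1  2  2  2  3  4  4  5  6  6
  row 7: 1  2  2  2  3  4  5  6  7  7
  row 8: 1  2  3  3  4  5  6  7  8  8
  row 9: 1  2  3  3  4  5  6  7  8  9
  row 10: 1  2  3  4  5  6  7  8  9  10

second differences of R give the permutation w = (9, 1, 8, 2, 5, 6, 7, 3, 10, 4).

Rothe diagram D(w) (21 cells), 4 SE-corners (essential conditions):

[(1, 8, 0), (3, 7, 1), (7, 4, 2), (9, 4, 3)]


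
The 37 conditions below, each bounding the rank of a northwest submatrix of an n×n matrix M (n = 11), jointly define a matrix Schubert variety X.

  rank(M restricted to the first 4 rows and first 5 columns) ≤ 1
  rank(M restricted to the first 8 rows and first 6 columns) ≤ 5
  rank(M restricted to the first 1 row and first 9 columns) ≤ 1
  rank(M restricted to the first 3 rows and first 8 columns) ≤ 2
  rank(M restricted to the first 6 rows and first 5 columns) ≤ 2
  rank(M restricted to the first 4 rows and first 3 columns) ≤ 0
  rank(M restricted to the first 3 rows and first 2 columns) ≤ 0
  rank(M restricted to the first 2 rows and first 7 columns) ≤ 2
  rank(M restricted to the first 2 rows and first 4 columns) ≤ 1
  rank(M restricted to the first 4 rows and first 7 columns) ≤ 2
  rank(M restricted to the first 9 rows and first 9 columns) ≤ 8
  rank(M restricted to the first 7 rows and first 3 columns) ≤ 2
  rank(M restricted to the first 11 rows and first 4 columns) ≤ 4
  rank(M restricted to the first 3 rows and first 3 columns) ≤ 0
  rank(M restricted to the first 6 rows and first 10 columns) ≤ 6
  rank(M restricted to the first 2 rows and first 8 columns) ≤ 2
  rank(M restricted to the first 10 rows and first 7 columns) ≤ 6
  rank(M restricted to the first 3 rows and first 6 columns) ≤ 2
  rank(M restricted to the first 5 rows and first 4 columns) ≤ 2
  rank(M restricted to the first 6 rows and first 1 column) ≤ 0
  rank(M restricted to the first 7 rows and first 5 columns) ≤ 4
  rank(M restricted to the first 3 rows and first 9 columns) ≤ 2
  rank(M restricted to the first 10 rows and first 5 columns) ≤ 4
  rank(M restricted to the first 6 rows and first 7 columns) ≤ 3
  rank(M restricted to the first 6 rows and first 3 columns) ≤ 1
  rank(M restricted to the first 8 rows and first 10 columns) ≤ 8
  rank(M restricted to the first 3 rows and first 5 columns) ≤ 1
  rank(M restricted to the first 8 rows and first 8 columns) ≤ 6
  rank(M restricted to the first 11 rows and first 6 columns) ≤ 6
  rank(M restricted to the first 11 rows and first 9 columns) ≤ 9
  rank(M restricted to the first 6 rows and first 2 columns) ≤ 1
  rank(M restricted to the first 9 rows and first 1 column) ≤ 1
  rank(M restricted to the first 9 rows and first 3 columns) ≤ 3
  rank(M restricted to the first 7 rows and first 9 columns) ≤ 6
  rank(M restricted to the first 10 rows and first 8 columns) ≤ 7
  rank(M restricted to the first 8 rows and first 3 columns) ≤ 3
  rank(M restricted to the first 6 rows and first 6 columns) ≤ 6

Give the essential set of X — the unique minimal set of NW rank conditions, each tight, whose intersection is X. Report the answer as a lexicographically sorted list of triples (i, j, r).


The tightest implied rank at each (i,j), from the 37 conditions:

  row 1: 0, 0, 0, 1, 1, 1, 1, 1, 1, 1, 1
  row 2: 0, 0, 0, 1, 1, 2, 2, 2, 2, 2, 2
  row 3: 0, 0, 0, 1, 1, 2, 2, 2, 2, 3, 3
  row 4: 0, 0, 0, 1, 1, 2, 2, 3, 3, 4, 4
  row 5: 0, 1, 1, 2, 2, 3, 3, 4, 4, 5, 5
  row 6: 0, 1, 1, 2, 2, 3, 3, 4, 5, 6, 6
  row 7: 1, 2, 2, 3, 3, 4, 4, 5, 6, 7, 7
  row 8: 1, 2, 3, 4, 4, 5, 5, 6, 7, 8, 8
  row 9: 1, 2, 3, 4, 4, 5, 6, 7, 8, 9, 9
  row 10: 1, 2, 3, 4, 4, 5, 6, 7, 8, 9, 10
  row 11: 1, 2, 3, 4, 5, 6, 7, 8, 9, 10, 11

hence w(1..11) = (4, 6, 10, 8, 2, 9, 1, 3, 7, 11, 5).

Fulton essential set (9 of the 26 Rothe cells):

[(3, 9, 2), (4, 3, 0), (4, 5, 1), (4, 7, 2), (6, 1, 0), (6, 3, 1), (6, 5, 2), (6, 7, 3), (10, 5, 4)]
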